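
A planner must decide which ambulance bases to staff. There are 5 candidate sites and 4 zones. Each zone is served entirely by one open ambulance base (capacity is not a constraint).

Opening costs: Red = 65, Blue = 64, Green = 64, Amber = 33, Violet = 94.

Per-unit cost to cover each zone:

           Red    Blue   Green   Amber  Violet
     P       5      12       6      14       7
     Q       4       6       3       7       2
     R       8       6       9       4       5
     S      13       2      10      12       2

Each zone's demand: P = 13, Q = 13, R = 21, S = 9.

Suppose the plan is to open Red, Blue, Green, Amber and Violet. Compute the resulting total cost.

Total cost: 513

Each zone is assigned to its cheapest site among the open ones.
{Red, Blue, Green, Amber, Violet}: P→Red 5·13=65, Q→Violet 2·13=26, R→Amber 4·21=84, S→Blue 2·9=18. Service 193; fixed 320; total 513.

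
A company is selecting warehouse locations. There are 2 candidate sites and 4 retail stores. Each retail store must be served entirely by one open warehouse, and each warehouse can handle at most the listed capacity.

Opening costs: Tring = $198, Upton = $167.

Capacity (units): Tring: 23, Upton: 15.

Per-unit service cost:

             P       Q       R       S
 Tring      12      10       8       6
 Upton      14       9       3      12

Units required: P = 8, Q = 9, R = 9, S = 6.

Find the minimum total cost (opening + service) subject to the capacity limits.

Open {Tring, Upton}: P→Tring 12·8=96, Q→Tring 10·9=90, R→Upton 3·9=27, S→Tring 6·6=36.
Loads: Tring carries 23/23, Upton carries 9/15. Service 249; fixed 365; total 614.
Next best feasible plan costs 650.

Minimum total cost: 614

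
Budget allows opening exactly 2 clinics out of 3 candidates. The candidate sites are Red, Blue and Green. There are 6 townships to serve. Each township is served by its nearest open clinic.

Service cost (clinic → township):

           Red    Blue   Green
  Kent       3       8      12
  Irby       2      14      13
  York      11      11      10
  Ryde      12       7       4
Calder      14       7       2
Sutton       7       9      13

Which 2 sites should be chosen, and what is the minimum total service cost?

With exactly 2 open, each township uses its cheapest among the chosen.
{Red, Green}: Kent→Red 3, Irby→Red 2, York→Green 10, Ryde→Green 4, Calder→Green 2, Sutton→Red 7. Service cost 28.
{Red, Blue}: service cost 37
{Blue, Green}: service cost 46
Among all 3 size-2 choices, {Red, Green} is lowest.

Choose Red and Green; total service cost 28.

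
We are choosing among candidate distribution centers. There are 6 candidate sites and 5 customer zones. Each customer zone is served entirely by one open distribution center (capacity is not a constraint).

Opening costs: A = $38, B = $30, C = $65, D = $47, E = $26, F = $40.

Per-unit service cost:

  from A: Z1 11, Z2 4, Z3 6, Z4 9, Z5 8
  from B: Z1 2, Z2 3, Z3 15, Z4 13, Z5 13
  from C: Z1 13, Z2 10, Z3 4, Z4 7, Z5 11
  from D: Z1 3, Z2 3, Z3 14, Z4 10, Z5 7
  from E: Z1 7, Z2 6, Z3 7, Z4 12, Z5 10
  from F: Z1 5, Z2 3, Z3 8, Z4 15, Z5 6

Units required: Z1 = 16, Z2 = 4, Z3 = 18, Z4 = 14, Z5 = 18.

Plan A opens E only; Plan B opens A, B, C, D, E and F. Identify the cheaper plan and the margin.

Plan A: {E}: Z1→E 7·16=112, Z2→E 6·4=24, Z3→E 7·18=126, Z4→E 12·14=168, Z5→E 10·18=180. Service 610; fixed 26; total 636.
Plan B: {A, B, C, D, E, F}: Z1→B 2·16=32, Z2→B 3·4=12, Z3→C 4·18=72, Z4→C 7·14=98, Z5→F 6·18=108. Service 322; fixed 246; total 568.
Difference: |636 − 568| = 68.

Plan B is cheaper by 68.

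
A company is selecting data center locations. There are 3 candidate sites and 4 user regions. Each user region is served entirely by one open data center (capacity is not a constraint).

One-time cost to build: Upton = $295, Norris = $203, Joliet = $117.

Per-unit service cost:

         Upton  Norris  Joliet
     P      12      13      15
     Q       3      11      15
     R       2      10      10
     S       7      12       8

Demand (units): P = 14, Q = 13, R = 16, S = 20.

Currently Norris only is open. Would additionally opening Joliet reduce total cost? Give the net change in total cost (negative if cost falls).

No — net change +37 (cost rises by 37).

Current service cost with {Norris}: 725.
Adding Joliet: each user region re-picks its cheapest; new service cost 645, saving 80.
Extra fixed cost: 117. Net change = 117 − 80 = 37.
(Totals: 928 → 965.)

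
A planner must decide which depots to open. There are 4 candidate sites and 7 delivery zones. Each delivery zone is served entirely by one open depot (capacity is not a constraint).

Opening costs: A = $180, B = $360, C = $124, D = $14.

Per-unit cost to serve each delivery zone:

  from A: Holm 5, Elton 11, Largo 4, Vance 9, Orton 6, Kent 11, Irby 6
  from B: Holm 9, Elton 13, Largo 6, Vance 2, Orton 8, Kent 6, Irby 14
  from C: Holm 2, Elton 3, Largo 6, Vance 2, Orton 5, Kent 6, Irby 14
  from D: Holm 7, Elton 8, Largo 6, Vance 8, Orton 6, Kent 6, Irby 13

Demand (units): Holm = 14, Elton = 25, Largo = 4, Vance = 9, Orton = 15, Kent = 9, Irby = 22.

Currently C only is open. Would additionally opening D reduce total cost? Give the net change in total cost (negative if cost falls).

Yes — net change −8 (cost falls by 8).

Current service cost with {C}: 582.
Adding D: each delivery zone re-picks its cheapest; new service cost 560, saving 22.
Extra fixed cost: 14. Net change = 14 − 22 = -8.
(Totals: 706 → 698.)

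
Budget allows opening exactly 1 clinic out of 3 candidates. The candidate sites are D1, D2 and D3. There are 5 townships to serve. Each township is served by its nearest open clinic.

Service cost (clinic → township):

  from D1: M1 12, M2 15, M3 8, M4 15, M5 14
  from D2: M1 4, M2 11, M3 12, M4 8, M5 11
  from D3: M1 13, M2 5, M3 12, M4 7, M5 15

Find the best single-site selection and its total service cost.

Choose D2 only; total service cost 46.

With exactly 1 open, each township uses its cheapest among the chosen.
{D2}: M1→D2 4, M2→D2 11, M3→D2 12, M4→D2 8, M5→D2 11. Service cost 46.
{D3}: service cost 52
{D1}: service cost 64
Among all 3 size-1 choices, {D2} is lowest.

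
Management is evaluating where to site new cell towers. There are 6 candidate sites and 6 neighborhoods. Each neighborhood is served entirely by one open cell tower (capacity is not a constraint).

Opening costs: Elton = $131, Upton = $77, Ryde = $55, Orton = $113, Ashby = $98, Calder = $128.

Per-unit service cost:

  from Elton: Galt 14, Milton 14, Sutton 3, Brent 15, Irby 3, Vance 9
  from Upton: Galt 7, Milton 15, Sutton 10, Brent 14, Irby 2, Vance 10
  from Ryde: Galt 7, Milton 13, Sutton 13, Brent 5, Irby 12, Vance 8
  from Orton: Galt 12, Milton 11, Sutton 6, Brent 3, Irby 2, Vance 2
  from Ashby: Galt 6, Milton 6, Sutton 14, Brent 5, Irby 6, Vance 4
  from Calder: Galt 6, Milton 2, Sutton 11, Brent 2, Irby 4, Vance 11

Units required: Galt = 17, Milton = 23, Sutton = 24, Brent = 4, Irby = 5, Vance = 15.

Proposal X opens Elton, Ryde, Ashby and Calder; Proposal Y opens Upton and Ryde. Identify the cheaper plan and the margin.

Proposal X: {Elton, Ryde, Ashby, Calder}: Galt→Ashby 6·17=102, Milton→Calder 2·23=46, Sutton→Elton 3·24=72, Brent→Calder 2·4=8, Irby→Elton 3·5=15, Vance→Ashby 4·15=60. Service 303; fixed 412; total 715.
Proposal Y: {Upton, Ryde}: Galt→Upton 7·17=119, Milton→Ryde 13·23=299, Sutton→Upton 10·24=240, Brent→Ryde 5·4=20, Irby→Upton 2·5=10, Vance→Ryde 8·15=120. Service 808; fixed 132; total 940.
Difference: |715 − 940| = 225.

Proposal X is cheaper by 225.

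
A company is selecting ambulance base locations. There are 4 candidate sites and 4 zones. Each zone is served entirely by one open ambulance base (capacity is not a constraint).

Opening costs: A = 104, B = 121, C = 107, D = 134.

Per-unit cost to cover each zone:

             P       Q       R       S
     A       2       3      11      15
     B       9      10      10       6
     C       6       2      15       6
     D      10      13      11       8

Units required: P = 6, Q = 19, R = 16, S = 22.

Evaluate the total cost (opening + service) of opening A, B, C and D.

Each zone is assigned to its cheapest site among the open ones.
{A, B, C, D}: P→A 2·6=12, Q→C 2·19=38, R→B 10·16=160, S→B 6·22=132. Service 342; fixed 466; total 808.

Total cost: 808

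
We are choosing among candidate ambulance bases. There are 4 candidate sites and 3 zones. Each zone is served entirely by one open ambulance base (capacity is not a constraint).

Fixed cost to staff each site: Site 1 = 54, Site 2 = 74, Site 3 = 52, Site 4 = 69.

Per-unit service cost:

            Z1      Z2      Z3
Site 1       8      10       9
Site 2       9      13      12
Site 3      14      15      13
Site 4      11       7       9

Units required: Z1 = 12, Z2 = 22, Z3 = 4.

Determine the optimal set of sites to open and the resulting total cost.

For any fixed open set, each zone goes to its cheapest open site; total = fixed + service.
{Site 4}: Z1→Site 4 11·12=132, Z2→Site 4 7·22=154, Z3→Site 4 9·4=36. Service 322; fixed 69; total 391.
{Site 1}: Z1→Site 1 8·12=96, Z2→Site 1 10·22=220, Z3→Site 1 9·4=36. Service 352; fixed 54; total 406.
{Site 1, Site 4}: service 286 + fixed 123 = 409
{Site 1, Site 2, Site 3, Site 4}: service 286 + fixed 249 = 535
No other subset beats 391.

Open Site 4 only; minimum total cost 391.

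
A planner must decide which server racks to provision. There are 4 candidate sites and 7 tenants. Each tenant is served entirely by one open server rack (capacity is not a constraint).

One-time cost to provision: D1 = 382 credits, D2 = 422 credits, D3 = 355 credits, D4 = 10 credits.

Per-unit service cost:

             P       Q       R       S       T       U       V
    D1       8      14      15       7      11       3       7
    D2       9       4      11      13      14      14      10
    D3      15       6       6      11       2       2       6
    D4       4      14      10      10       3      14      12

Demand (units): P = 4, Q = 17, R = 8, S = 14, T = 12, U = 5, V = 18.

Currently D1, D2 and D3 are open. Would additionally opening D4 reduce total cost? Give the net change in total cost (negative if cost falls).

Yes — net change −6 (cost falls by 6).

Current service cost with {D1, D2, D3}: 388.
Adding D4: each tenant re-picks its cheapest; new service cost 372, saving 16.
Extra fixed cost: 10. Net change = 10 − 16 = -6.
(Totals: 1547 → 1541.)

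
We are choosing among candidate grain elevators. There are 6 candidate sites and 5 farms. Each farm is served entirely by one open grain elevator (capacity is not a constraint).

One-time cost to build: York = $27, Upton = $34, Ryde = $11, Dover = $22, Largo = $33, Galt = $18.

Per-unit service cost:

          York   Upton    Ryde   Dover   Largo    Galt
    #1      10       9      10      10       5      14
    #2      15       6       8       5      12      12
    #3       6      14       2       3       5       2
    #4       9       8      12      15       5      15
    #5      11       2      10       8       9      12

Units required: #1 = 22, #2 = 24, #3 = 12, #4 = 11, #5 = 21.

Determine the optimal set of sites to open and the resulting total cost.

Open Upton, Ryde, Dover and Largo; minimum total cost 451.

For any fixed open set, each farm goes to its cheapest open site; total = fixed + service.
{Upton, Ryde, Dover, Largo}: #1→Largo 5·22=110, #2→Dover 5·24=120, #3→Ryde 2·12=24, #4→Largo 5·11=55, #5→Upton 2·21=42. Service 351; fixed 100; total 451.
{Upton, Dover, Largo}: service 363 + fixed 89 = 452
{Upton, Ryde, Largo}: service 375 + fixed 78 = 453
{York, Upton, Ryde, Dover, Largo, Galt}: service 351 + fixed 145 = 496
No other subset beats 451.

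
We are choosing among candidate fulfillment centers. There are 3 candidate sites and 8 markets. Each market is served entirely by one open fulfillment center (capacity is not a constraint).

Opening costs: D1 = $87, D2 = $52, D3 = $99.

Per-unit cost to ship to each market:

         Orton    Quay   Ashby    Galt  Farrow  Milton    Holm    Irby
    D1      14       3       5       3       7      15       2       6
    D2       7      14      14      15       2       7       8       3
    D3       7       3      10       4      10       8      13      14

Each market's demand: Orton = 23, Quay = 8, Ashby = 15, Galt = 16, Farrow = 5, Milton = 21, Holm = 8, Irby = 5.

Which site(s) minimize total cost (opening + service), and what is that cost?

Open D1 and D2; minimum total cost 635.

For any fixed open set, each market goes to its cheapest open site; total = fixed + service.
{D1, D2}: Orton→D2 7·23=161, Quay→D1 3·8=24, Ashby→D1 5·15=75, Galt→D1 3·16=48, Farrow→D2 2·5=10, Milton→D2 7·21=147, Holm→D1 2·8=16, Irby→D2 3·5=15. Service 496; fixed 139; total 635.
{D1, D2, D3}: service 496 + fixed 238 = 734
{D1, D3}: service 557 + fixed 186 = 743
{D2}: Orton→D2 7·23=161, Quay→D2 14·8=112, Ashby→D2 14·15=210, Galt→D2 15·16=240, Farrow→D2 2·5=10, Milton→D2 7·21=147, Holm→D2 8·8=64, Irby→D2 3·5=15. Service 959; fixed 52; total 1011.
No other subset beats 635.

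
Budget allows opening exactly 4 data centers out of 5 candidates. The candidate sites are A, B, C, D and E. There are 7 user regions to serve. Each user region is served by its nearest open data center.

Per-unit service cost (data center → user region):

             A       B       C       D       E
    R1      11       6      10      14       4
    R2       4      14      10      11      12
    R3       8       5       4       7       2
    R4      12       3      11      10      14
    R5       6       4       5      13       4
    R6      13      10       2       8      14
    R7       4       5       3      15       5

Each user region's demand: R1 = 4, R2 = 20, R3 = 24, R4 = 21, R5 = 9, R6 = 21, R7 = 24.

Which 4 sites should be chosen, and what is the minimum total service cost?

With exactly 4 open, each user region uses its cheapest among the chosen.
{A, B, C, E}: R1→E 4·4=16, R2→A 4·20=80, R3→E 2·24=48, R4→B 3·21=63, R5→B 4·9=36, R6→C 2·21=42, R7→C 3·24=72. Service cost 357.
{A, B, C, D}: service cost 413
{B, C, D, E}: service cost 477
Among all 5 size-4 choices, {A, B, C, E} is lowest.

Choose A, B, C and E; total service cost 357.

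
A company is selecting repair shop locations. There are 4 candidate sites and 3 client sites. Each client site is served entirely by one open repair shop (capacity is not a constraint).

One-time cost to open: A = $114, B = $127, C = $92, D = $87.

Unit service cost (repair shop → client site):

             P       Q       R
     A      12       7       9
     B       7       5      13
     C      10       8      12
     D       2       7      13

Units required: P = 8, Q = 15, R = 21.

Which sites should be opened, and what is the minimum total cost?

For any fixed open set, each client site goes to its cheapest open site; total = fixed + service.
{D}: P→D 2·8=16, Q→D 7·15=105, R→D 13·21=273. Service 394; fixed 87; total 481.
{A}: service 390 + fixed 114 = 504
{A, D}: service 310 + fixed 201 = 511
{A, B, C, D}: service 280 + fixed 420 = 700
No other subset beats 481.

Open D only; minimum total cost 481.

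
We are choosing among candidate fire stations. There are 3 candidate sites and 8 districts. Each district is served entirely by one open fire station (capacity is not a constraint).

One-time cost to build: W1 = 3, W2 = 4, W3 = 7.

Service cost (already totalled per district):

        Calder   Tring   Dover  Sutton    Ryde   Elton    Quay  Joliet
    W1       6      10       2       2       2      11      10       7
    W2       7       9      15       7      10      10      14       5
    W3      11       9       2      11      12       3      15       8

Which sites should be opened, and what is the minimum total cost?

For any fixed open set, each district goes to its cheapest open site; total = fixed + service.
{W1, W3}: Calder→W1 6, Tring→W3 9, Dover→W1 2, Sutton→W1 2, Ryde→W1 2, Elton→W3 3, Quay→W1 10, Joliet→W1 7. Service 41; fixed 10; total 51.
{W1}: Calder→W1 6, Tring→W1 10, Dover→W1 2, Sutton→W1 2, Ryde→W1 2, Elton→W1 11, Quay→W1 10, Joliet→W1 7. Service 50; fixed 3; total 53.
{W1, W2}: service 46 + fixed 7 = 53
{W1, W2, W3}: Calder→W1 6, Tring→W2 9, Dover→W1 2, Sutton→W1 2, Ryde→W1 2, Elton→W3 3, Quay→W1 10, Joliet→W2 5. Service 39; fixed 14; total 53.
No other subset beats 51.

Open W1 and W3; minimum total cost 51.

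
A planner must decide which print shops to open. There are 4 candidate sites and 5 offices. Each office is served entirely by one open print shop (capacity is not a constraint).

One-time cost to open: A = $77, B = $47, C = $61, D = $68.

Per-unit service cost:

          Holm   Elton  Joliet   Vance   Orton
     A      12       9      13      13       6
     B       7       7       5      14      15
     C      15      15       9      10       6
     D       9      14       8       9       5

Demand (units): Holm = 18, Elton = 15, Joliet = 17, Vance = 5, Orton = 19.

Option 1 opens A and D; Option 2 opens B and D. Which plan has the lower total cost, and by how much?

Option 2 is cheaper by 147.

Option 1: {A, D}: Holm→D 9·18=162, Elton→A 9·15=135, Joliet→D 8·17=136, Vance→D 9·5=45, Orton→D 5·19=95. Service 573; fixed 145; total 718.
Option 2: {B, D}: Holm→B 7·18=126, Elton→B 7·15=105, Joliet→B 5·17=85, Vance→D 9·5=45, Orton→D 5·19=95. Service 456; fixed 115; total 571.
Difference: |718 − 571| = 147.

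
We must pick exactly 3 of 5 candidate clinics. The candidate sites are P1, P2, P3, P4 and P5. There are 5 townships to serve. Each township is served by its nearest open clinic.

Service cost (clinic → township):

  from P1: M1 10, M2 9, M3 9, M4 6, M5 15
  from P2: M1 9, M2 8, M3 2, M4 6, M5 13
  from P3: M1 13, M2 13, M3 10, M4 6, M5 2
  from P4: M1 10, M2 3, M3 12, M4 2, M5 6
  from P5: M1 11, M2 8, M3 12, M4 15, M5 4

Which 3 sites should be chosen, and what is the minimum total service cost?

With exactly 3 open, each township uses its cheapest among the chosen.
{P2, P3, P4}: M1→P2 9, M2→P4 3, M3→P2 2, M4→P4 2, M5→P3 2. Service cost 18.
{P2, P4, P5}: service cost 20
{P1, P2, P4}: service cost 22
Among all 10 size-3 choices, {P2, P3, P4} is lowest.

Choose P2, P3 and P4; total service cost 18.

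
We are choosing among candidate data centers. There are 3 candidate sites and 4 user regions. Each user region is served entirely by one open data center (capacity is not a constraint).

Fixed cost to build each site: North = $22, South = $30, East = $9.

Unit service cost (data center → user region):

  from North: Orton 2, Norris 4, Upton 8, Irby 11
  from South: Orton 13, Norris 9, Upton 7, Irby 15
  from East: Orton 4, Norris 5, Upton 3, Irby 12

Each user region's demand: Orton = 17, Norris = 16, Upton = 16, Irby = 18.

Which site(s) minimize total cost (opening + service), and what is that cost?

For any fixed open set, each user region goes to its cheapest open site; total = fixed + service.
{North, East}: Orton→North 2·17=34, Norris→North 4·16=64, Upton→East 3·16=48, Irby→North 11·18=198. Service 344; fixed 31; total 375.
{North, South, East}: Orton→North 2·17=34, Norris→North 4·16=64, Upton→East 3·16=48, Irby→North 11·18=198. Service 344; fixed 61; total 405.
{East}: Orton→East 4·17=68, Norris→East 5·16=80, Upton→East 3·16=48, Irby→East 12·18=216. Service 412; fixed 9; total 421.
No other subset beats 375.

Open North and East; minimum total cost 375.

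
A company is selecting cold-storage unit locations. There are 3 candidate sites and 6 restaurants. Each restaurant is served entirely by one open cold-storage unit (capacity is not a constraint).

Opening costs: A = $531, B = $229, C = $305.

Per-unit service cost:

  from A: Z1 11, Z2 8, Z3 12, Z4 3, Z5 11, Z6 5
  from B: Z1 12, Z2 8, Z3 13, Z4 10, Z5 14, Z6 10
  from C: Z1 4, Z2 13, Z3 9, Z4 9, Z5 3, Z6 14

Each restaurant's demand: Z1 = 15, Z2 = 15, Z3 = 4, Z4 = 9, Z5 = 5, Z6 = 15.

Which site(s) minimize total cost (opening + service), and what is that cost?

Open B only; minimum total cost 891.

For any fixed open set, each restaurant goes to its cheapest open site; total = fixed + service.
{B}: Z1→B 12·15=180, Z2→B 8·15=120, Z3→B 13·4=52, Z4→B 10·9=90, Z5→B 14·5=70, Z6→B 10·15=150. Service 662; fixed 229; total 891.
{C}: service 597 + fixed 305 = 902
{B, C}: service 462 + fixed 534 = 996
{A, B, C}: Z1→C 4·15=60, Z2→A 8·15=120, Z3→C 9·4=36, Z4→A 3·9=27, Z5→C 3·5=15, Z6→A 5·15=75. Service 333; fixed 1065; total 1398.
(All 7 nonempty subsets were checked; B only is lowest.)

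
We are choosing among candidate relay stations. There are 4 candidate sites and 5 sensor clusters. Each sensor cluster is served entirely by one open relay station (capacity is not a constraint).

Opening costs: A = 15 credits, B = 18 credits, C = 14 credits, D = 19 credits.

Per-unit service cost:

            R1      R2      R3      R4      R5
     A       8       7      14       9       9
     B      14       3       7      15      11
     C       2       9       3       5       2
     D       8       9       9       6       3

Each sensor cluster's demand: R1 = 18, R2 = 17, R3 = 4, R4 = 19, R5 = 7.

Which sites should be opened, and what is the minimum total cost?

For any fixed open set, each sensor cluster goes to its cheapest open site; total = fixed + service.
{B, C}: R1→C 2·18=36, R2→B 3·17=51, R3→C 3·4=12, R4→C 5·19=95, R5→C 2·7=14. Service 208; fixed 32; total 240.
{A, B, C}: service 208 + fixed 47 = 255
{B, C, D}: R1→C 2·18=36, R2→B 3·17=51, R3→C 3·4=12, R4→C 5·19=95, R5→C 2·7=14. Service 208; fixed 51; total 259.
{A, B, C, D}: R1→C 2·18=36, R2→B 3·17=51, R3→C 3·4=12, R4→C 5·19=95, R5→C 2·7=14. Service 208; fixed 66; total 274.
No other subset beats 240.

Open B and C; minimum total cost 240.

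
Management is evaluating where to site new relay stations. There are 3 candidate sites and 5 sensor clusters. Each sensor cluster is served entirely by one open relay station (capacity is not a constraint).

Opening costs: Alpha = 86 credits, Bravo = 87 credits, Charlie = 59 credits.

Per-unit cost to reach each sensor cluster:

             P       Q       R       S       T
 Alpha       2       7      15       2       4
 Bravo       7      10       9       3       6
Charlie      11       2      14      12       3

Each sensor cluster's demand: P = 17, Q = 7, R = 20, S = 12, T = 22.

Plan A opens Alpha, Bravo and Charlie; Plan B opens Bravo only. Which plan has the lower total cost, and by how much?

Plan A is cheaper by 74.

Plan A: {Alpha, Bravo, Charlie}: P→Alpha 2·17=34, Q→Charlie 2·7=14, R→Bravo 9·20=180, S→Alpha 2·12=24, T→Charlie 3·22=66. Service 318; fixed 232; total 550.
Plan B: {Bravo}: P→Bravo 7·17=119, Q→Bravo 10·7=70, R→Bravo 9·20=180, S→Bravo 3·12=36, T→Bravo 6·22=132. Service 537; fixed 87; total 624.
Difference: |550 − 624| = 74.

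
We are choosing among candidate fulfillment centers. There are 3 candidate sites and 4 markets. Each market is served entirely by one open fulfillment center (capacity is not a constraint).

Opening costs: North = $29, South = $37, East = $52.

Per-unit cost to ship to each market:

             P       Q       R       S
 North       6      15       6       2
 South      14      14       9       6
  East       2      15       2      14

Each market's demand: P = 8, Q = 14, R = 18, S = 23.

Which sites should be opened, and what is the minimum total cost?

For any fixed open set, each market goes to its cheapest open site; total = fixed + service.
{North, East}: P→East 2·8=16, Q→North 15·14=210, R→East 2·18=36, S→North 2·23=46. Service 308; fixed 81; total 389.
{North, South, East}: P→East 2·8=16, Q→South 14·14=196, R→East 2·18=36, S→North 2·23=46. Service 294; fixed 118; total 412.
{North}: service 412 + fixed 29 = 441
(All 7 nonempty subsets were checked; North and East is lowest.)

Open North and East; minimum total cost 389.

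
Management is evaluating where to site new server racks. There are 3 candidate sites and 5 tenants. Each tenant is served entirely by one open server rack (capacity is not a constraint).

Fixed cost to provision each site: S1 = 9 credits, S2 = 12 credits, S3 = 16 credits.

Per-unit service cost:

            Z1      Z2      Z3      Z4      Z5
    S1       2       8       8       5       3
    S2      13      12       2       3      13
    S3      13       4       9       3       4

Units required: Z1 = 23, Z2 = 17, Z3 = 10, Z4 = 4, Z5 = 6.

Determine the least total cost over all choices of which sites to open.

Minimum total cost: 201

For any fixed open set, each tenant goes to its cheapest open site; total = fixed + service.
{S1, S2, S3}: Z1→S1 2·23=46, Z2→S3 4·17=68, Z3→S2 2·10=20, Z4→S2 3·4=12, Z5→S1 3·6=18. Service 164; fixed 37; total 201.
{S1, S3}: service 224 + fixed 25 = 249
{S1, S2}: Z1→S1 2·23=46, Z2→S1 8·17=136, Z3→S2 2·10=20, Z4→S2 3·4=12, Z5→S1 3·6=18. Service 232; fixed 21; total 253.
{S1}: service 300 + fixed 9 = 309
No other subset beats 201.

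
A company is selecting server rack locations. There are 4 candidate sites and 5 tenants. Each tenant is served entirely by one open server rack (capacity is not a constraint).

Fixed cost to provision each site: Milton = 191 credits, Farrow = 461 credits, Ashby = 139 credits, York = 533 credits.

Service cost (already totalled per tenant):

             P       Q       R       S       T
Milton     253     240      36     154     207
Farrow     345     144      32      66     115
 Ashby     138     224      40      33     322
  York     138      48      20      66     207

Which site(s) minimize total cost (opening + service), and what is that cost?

Open Ashby only; minimum total cost 896.

For any fixed open set, each tenant goes to its cheapest open site; total = fixed + service.
{Ashby}: P→Ashby 138, Q→Ashby 224, R→Ashby 40, S→Ashby 33, T→Ashby 322. Service 757; fixed 139; total 896.
{Milton, Ashby}: P→Ashby 138, Q→Ashby 224, R→Milton 36, S→Ashby 33, T→Milton 207. Service 638; fixed 330; total 968.
{York}: service 479 + fixed 533 = 1012
{Milton, Farrow, Ashby, York}: P→Ashby 138, Q→York 48, R→York 20, S→Ashby 33, T→Farrow 115. Service 354; fixed 1324; total 1678.
No other subset beats 896.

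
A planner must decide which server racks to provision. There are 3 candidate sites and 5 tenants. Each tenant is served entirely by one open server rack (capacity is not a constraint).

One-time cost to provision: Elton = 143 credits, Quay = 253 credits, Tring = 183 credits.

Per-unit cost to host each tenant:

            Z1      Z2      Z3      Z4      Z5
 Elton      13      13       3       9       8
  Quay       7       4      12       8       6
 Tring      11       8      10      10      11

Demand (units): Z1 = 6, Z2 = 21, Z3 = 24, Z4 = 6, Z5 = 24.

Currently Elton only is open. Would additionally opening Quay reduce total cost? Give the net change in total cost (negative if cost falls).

Current service cost with {Elton}: 669.
Adding Quay: each tenant re-picks its cheapest; new service cost 390, saving 279.
Extra fixed cost: 253. Net change = 253 − 279 = -26.
(Totals: 812 → 786.)

Yes — net change −26 (cost falls by 26).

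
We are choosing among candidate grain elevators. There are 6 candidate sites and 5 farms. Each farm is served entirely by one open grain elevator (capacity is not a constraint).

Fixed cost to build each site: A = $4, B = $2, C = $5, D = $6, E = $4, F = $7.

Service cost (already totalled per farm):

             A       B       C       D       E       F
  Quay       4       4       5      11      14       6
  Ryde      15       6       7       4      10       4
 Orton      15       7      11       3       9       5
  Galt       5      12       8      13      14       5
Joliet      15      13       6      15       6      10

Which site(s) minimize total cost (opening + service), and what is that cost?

For any fixed open set, each farm goes to its cheapest open site; total = fixed + service.
{A, D, E}: Quay→A 4, Ryde→D 4, Orton→D 3, Galt→A 5, Joliet→E 6. Service 22; fixed 14; total 36.
{A, C, D}: service 22 + fixed 15 = 37
{B, E, F}: service 24 + fixed 13 = 37
{A, B, C, D, E, F}: Quay→A 4, Ryde→D 4, Orton→D 3, Galt→A 5, Joliet→C 6. Service 22; fixed 28; total 50.
No other subset beats 36.

Open A, D and E; minimum total cost 36.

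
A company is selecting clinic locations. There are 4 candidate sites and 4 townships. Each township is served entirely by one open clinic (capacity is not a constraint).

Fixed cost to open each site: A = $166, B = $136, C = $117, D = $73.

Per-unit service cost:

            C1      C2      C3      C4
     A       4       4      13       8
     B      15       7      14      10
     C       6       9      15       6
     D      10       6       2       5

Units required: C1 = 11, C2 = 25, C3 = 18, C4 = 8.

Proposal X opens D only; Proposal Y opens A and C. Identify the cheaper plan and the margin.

Proposal X: {D}: C1→D 10·11=110, C2→D 6·25=150, C3→D 2·18=36, C4→D 5·8=40. Service 336; fixed 73; total 409.
Proposal Y: {A, C}: C1→A 4·11=44, C2→A 4·25=100, C3→A 13·18=234, C4→C 6·8=48. Service 426; fixed 283; total 709.
Difference: |409 − 709| = 300.

Proposal X is cheaper by 300.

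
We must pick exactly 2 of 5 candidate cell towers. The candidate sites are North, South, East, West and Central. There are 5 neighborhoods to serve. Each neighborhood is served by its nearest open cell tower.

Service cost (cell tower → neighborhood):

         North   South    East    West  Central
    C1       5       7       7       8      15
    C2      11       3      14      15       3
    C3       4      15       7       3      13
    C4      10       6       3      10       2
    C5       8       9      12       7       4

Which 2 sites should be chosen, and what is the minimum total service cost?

With exactly 2 open, each neighborhood uses its cheapest among the chosen.
{North, Central}: C1→North 5, C2→Central 3, C3→North 4, C4→Central 2, C5→Central 4. Service cost 18.
{West, Central}: service cost 20
{East, Central}: service cost 23
Among all 10 size-2 choices, {North, Central} is lowest.

Choose North and Central; total service cost 18.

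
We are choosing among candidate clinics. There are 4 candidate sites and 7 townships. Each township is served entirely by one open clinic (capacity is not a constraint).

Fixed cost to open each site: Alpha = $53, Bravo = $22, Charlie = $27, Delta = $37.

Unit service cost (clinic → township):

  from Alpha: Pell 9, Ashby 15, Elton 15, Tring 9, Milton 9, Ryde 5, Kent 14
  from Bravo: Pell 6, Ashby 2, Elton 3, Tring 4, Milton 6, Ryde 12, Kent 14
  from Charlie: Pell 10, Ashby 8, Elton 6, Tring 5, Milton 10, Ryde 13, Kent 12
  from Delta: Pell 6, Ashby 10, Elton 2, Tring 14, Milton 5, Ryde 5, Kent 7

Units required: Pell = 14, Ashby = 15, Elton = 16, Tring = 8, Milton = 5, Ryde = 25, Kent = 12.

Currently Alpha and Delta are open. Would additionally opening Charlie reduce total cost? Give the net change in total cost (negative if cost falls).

Current service cost with {Alpha, Delta}: 572.
Adding Charlie: each township re-picks its cheapest; new service cost 510, saving 62.
Extra fixed cost: 27. Net change = 27 − 62 = -35.
(Totals: 662 → 627.)

Yes — net change −35 (cost falls by 35).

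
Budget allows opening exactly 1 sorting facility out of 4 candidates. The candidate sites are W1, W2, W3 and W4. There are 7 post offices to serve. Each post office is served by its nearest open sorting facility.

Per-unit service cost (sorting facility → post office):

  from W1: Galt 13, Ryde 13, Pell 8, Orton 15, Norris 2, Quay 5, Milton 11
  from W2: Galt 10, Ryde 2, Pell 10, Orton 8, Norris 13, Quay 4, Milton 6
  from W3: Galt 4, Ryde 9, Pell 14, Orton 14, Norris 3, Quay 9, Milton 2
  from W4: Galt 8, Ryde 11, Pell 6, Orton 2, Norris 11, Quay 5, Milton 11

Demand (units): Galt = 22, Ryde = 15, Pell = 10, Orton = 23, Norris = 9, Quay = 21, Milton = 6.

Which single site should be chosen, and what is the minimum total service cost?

Choose W4 only; total service cost 717.

With exactly 1 open, each post office uses its cheapest among the chosen.
{W4}: Galt→W4 8·22=176, Ryde→W4 11·15=165, Pell→W4 6·10=60, Orton→W4 2·23=46, Norris→W4 11·9=99, Quay→W4 5·21=105, Milton→W4 11·6=66. Service cost 717.
{W2}: service cost 771
{W3}: service cost 913
Among all 4 size-1 choices, {W4} is lowest.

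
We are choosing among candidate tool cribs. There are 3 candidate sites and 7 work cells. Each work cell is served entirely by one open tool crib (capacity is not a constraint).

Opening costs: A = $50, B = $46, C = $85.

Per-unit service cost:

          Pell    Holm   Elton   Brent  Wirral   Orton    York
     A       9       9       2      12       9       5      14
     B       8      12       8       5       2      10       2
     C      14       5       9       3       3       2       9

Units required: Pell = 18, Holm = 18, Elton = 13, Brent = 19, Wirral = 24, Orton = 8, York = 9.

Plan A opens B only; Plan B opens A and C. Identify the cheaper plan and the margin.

Plan A: {B}: Pell→B 8·18=144, Holm→B 12·18=216, Elton→B 8·13=104, Brent→B 5·19=95, Wirral→B 2·24=48, Orton→B 10·8=80, York→B 2·9=18. Service 705; fixed 46; total 751.
Plan B: {A, C}: Pell→A 9·18=162, Holm→C 5·18=90, Elton→A 2·13=26, Brent→C 3·19=57, Wirral→C 3·24=72, Orton→C 2·8=16, York→C 9·9=81. Service 504; fixed 135; total 639.
Difference: |751 − 639| = 112.

Plan B is cheaper by 112.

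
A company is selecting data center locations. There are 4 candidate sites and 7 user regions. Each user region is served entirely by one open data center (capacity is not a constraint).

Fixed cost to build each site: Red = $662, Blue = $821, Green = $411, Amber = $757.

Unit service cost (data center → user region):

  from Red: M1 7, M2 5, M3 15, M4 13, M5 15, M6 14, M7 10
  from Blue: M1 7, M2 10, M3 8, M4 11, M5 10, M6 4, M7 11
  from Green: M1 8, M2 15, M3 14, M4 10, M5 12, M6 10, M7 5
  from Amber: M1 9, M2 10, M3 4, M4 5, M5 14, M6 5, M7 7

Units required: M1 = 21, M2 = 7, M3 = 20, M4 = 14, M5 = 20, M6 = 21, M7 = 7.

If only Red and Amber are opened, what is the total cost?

Total cost: 2185

Each user region is assigned to its cheapest site among the open ones.
{Red, Amber}: M1→Red 7·21=147, M2→Red 5·7=35, M3→Amber 4·20=80, M4→Amber 5·14=70, M5→Amber 14·20=280, M6→Amber 5·21=105, M7→Amber 7·7=49. Service 766; fixed 1419; total 2185.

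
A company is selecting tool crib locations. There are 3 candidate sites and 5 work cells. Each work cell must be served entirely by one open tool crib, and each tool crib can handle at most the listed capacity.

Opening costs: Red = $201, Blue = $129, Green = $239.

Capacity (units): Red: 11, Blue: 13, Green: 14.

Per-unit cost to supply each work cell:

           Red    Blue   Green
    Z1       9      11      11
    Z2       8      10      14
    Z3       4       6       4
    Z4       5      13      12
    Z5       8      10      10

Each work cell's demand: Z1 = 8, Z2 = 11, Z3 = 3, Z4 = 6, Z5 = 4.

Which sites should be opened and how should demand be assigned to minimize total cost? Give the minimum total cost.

Open {Red, Blue, Green}: Z1→Green 11·8=88, Z2→Blue 10·11=110, Z3→Green 4·3=12, Z4→Red 5·6=30, Z5→Red 8·4=32.
Loads: Red carries 10/11, Blue carries 11/13, Green carries 11/14. Service 272; fixed 569; total 841.
Next best feasible plan costs 849.

Minimum total cost: 841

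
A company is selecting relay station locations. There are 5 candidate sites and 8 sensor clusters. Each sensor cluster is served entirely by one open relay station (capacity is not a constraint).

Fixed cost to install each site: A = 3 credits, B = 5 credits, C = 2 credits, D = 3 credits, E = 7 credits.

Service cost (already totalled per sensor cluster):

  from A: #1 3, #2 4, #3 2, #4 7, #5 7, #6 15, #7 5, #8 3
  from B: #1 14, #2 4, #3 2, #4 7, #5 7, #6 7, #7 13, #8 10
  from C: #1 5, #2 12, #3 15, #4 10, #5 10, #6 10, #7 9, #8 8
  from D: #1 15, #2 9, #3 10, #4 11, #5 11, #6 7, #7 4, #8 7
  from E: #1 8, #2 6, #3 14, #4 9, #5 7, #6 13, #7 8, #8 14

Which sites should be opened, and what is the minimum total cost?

For any fixed open set, each sensor cluster goes to its cheapest open site; total = fixed + service.
{A, D}: #1→A 3, #2→A 4, #3→A 2, #4→A 7, #5→A 7, #6→D 7, #7→D 4, #8→A 3. Service 37; fixed 6; total 43.
{A, C, D}: service 37 + fixed 8 = 45
{A, B}: #1→A 3, #2→A 4, #3→A 2, #4→A 7, #5→A 7, #6→B 7, #7→A 5, #8→A 3. Service 38; fixed 8; total 46.
{A, B, C, D, E}: #1→A 3, #2→A 4, #3→A 2, #4→A 7, #5→A 7, #6→B 7, #7→D 4, #8→A 3. Service 37; fixed 20; total 57.
No other subset beats 43.

Open A and D; minimum total cost 43.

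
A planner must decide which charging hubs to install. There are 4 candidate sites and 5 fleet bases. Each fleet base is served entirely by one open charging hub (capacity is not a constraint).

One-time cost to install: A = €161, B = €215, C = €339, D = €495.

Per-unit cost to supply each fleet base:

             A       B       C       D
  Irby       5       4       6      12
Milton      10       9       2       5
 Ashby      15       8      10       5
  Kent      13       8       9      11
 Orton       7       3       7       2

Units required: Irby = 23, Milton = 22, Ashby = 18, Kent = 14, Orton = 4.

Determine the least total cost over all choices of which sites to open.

Minimum total cost: 773

For any fixed open set, each fleet base goes to its cheapest open site; total = fixed + service.
{B}: Irby→B 4·23=92, Milton→B 9·22=198, Ashby→B 8·18=144, Kent→B 8·14=112, Orton→B 3·4=12. Service 558; fixed 215; total 773.
{C}: service 516 + fixed 339 = 855
{A, B}: Irby→B 4·23=92, Milton→B 9·22=198, Ashby→B 8·18=144, Kent→B 8·14=112, Orton→B 3·4=12. Service 558; fixed 376; total 934.
{A, B, C, D}: service 346 + fixed 1210 = 1556
(All 15 nonempty subsets were checked; B only is lowest.)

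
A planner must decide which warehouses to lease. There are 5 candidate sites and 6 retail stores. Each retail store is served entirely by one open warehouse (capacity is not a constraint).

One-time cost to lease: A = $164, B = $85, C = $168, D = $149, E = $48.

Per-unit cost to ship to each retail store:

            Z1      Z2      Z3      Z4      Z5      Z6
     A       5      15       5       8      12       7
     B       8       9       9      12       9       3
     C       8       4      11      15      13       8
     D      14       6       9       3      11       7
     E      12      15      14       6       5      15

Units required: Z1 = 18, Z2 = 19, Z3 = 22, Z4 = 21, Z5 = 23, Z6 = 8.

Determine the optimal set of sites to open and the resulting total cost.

For any fixed open set, each retail store goes to its cheapest open site; total = fixed + service.
{A, D, E}: Z1→A 5·18=90, Z2→D 6·19=114, Z3→A 5·22=110, Z4→D 3·21=63, Z5→E 5·23=115, Z6→A 7·8=56. Service 548; fixed 361; total 909.
{B, E}: service 778 + fixed 133 = 911
{A, B, E}: service 636 + fixed 297 = 933
{A, B, C, D, E}: service 478 + fixed 614 = 1092
No other subset beats 909.

Open A, D and E; minimum total cost 909.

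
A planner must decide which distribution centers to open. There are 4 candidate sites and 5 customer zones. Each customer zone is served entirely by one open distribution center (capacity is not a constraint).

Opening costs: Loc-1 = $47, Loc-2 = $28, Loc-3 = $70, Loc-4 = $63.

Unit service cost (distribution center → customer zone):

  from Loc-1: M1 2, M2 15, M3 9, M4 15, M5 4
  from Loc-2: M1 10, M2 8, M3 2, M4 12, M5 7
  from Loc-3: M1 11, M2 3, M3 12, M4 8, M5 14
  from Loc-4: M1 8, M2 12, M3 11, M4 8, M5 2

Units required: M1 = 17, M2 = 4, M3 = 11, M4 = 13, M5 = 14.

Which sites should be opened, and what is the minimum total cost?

Open Loc-1, Loc-2 and Loc-4; minimum total cost 358.

For any fixed open set, each customer zone goes to its cheapest open site; total = fixed + service.
{Loc-1, Loc-2, Loc-4}: M1→Loc-1 2·17=34, M2→Loc-2 8·4=32, M3→Loc-2 2·11=22, M4→Loc-4 8·13=104, M5→Loc-4 2·14=28. Service 220; fixed 138; total 358.
{Loc-1, Loc-2, Loc-3}: service 228 + fixed 145 = 373
{Loc-1, Loc-2}: service 300 + fixed 75 = 375
{Loc-1, Loc-2, Loc-3, Loc-4}: M1→Loc-1 2·17=34, M2→Loc-3 3·4=12, M3→Loc-2 2·11=22, M4→Loc-3 8·13=104, M5→Loc-4 2·14=28. Service 200; fixed 208; total 408.
(All 15 nonempty subsets were checked; Loc-1, Loc-2 and Loc-4 is lowest.)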